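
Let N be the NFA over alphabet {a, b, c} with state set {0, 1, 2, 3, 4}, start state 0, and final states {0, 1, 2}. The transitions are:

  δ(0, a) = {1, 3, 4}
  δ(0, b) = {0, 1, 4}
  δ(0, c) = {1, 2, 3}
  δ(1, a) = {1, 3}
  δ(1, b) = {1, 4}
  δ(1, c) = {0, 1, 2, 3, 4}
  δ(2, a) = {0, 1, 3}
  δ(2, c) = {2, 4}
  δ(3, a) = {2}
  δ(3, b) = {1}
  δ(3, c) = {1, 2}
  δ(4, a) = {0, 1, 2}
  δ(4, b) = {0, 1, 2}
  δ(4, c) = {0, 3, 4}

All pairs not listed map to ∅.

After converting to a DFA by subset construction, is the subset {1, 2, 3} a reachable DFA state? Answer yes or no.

Start state of the DFA: {0}.
{0} --a--> {1, 3, 4}  [new]
{0} --b--> {0, 1, 4}  [new]
{0} --c--> {1, 2, 3}  [new]
{1, 3, 4} --a--> {0, 1, 2, 3}  [new]
{1, 3, 4} --b--> {0, 1, 2, 4}  [new]
{1, 3, 4} --c--> {0, 1, 2, 3, 4}  [new]
{0, 1, 4} --a--> {0, 1, 2, 3, 4}  [seen]
{0, 1, 4} --b--> {0, 1, 2, 4}  [seen]
{0, 1, 4} --c--> {0, 1, 2, 3, 4}  [seen]
{1, 2, 3} --a--> {0, 1, 2, 3}  [seen]
{1, 2, 3} --b--> {1, 4}  [new]
{1, 2, 3} --c--> {0, 1, 2, 3, 4}  [seen]
{0, 1, 2, 3} --a--> {0, 1, 2, 3, 4}  [seen]
{0, 1, 2, 3} --b--> {0, 1, 4}  [seen]
{0, 1, 2, 3} --c--> {0, 1, 2, 3, 4}  [seen]
{0, 1, 2, 4} --a--> {0, 1, 2, 3, 4}  [seen]
{0, 1, 2, 4} --b--> {0, 1, 2, 4}  [seen]
{0, 1, 2, 4} --c--> {0, 1, 2, 3, 4}  [seen]
{0, 1, 2, 3, 4} --a--> {0, 1, 2, 3, 4}  [seen]
{0, 1, 2, 3, 4} --b--> {0, 1, 2, 4}  [seen]
{0, 1, 2, 3, 4} --c--> {0, 1, 2, 3, 4}  [seen]
{1, 4} --a--> {0, 1, 2, 3}  [seen]
{1, 4} --b--> {0, 1, 2, 4}  [seen]
{1, 4} --c--> {0, 1, 2, 3, 4}  [seen]
Reachable DFA states: {0}, {1, 3, 4}, {0, 1, 4}, {1, 2, 3}, {0, 1, 2, 3}, {0, 1, 2, 4}, {0, 1, 2, 3, 4}, {1, 4}.
{1, 2, 3} is among them.

yes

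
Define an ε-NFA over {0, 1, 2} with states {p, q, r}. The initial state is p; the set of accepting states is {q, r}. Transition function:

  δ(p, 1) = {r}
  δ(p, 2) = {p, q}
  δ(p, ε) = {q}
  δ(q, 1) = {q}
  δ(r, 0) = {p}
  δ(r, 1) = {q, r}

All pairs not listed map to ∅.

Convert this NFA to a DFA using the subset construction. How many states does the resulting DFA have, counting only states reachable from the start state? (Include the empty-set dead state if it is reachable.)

Start state of the DFA: {p, q} (ε-closure of the NFA start).
{p, q} --0--> ∅  [new]
{p, q} --1--> {q, r}  [new]
{p, q} --2--> {p, q}  [seen]
∅ --0--> ∅  [seen]
∅ --1--> ∅  [seen]
∅ --2--> ∅  [seen]
{q, r} --0--> {p, q}  [seen]
{q, r} --1--> {q, r}  [seen]
{q, r} --2--> ∅  [seen]
Reachable DFA states: {p, q}, ∅, {q, r}.

3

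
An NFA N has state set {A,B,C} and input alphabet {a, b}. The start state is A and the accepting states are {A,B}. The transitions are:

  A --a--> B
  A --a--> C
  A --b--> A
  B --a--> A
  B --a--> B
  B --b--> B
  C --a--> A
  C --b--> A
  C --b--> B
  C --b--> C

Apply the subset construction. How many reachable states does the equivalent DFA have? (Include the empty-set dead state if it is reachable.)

4

Start state of the DFA: {A}.
{A} --a--> {B,C}  [new]
{A} --b--> {A}  [seen]
{B,C} --a--> {A,B}  [new]
{B,C} --b--> {A,B,C}  [new]
{A,B} --a--> {A,B,C}  [seen]
{A,B} --b--> {A,B}  [seen]
{A,B,C} --a--> {A,B,C}  [seen]
{A,B,C} --b--> {A,B,C}  [seen]
Reachable DFA states: {A}, {B,C}, {A,B}, {A,B,C}.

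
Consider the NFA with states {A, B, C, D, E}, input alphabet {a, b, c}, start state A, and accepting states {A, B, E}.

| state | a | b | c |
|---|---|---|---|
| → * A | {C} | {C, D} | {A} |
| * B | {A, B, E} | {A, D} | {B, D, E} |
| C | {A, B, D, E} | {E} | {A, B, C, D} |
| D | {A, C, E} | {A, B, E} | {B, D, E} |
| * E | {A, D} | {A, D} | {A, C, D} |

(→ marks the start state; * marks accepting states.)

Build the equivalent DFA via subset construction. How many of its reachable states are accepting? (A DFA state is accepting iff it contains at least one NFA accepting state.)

Start state of the DFA: {A}.
{A} --a--> {C}  [new]
{A} --b--> {C, D}  [new]
{A} --c--> {A}  [seen]
{C} --a--> {A, B, D, E}  [new]
{C} --b--> {E}  [new]
{C} --c--> {A, B, C, D}  [new]
{C, D} --a--> {A, B, C, D, E}  [new]
{C, D} --b--> {A, B, E}  [new]
{C, D} --c--> {A, B, C, D, E}  [seen]
{A, B, D, E} --a--> {A, B, C, D, E}  [seen]
{A, B, D, E} --b--> {A, B, C, D, E}  [seen]
{A, B, D, E} --c--> {A, B, C, D, E}  [seen]
{E} --a--> {A, D}  [new]
{E} --b--> {A, D}  [seen]
{E} --c--> {A, C, D}  [new]
{A, B, C, D} --a--> {A, B, C, D, E}  [seen]
{A, B, C, D} --b--> {A, B, C, D, E}  [seen]
{A, B, C, D} --c--> {A, B, C, D, E}  [seen]
{A, B, C, D, E} --a--> {A, B, C, D, E}  [seen]
{A, B, C, D, E} --b--> {A, B, C, D, E}  [seen]
{A, B, C, D, E} --c--> {A, B, C, D, E}  [seen]
{A, B, E} --a--> {A, B, C, D, E}  [seen]
{A, B, E} --b--> {A, C, D}  [seen]
{A, B, E} --c--> {A, B, C, D, E}  [seen]
{A, D} --a--> {A, C, E}  [new]
{A, D} --b--> {A, B, C, D, E}  [seen]
{A, D} --c--> {A, B, D, E}  [seen]
{A, C, D} --a--> {A, B, C, D, E}  [seen]
{A, C, D} --b--> {A, B, C, D, E}  [seen]
{A, C, D} --c--> {A, B, C, D, E}  [seen]
{A, C, E} --a--> {A, B, C, D, E}  [seen]
{A, C, E} --b--> {A, C, D, E}  [new]
{A, C, E} --c--> {A, B, C, D}  [seen]
{A, C, D, E} --a--> {A, B, C, D, E}  [seen]
{A, C, D, E} --b--> {A, B, C, D, E}  [seen]
{A, C, D, E} --c--> {A, B, C, D, E}  [seen]
Reachable DFA states: {A}, {C}, {C, D}, {A, B, D, E}, {E}, {A, B, C, D}, {A, B, C, D, E}, {A, B, E}, {A, D}, {A, C, D}, {A, C, E}, {A, C, D, E}.
Accepting DFA states (contain an NFA accepting state): {A}, {A, B, D, E}, {E}, {A, B, C, D}, {A, B, C, D, E}, {A, B, E}, {A, D}, {A, C, D}, {A, C, E}, {A, C, D, E}.

10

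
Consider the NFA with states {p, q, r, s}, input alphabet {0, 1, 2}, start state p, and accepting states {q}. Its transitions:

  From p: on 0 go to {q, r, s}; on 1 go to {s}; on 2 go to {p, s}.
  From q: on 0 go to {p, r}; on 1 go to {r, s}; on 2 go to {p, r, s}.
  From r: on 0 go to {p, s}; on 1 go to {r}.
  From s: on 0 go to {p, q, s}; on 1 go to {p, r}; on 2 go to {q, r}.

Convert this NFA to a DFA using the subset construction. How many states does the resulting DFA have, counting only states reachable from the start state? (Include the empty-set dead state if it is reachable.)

10

Start state of the DFA: {p}.
{p} --0--> {q, r, s}  [new]
{p} --1--> {s}  [new]
{p} --2--> {p, s}  [new]
{q, r, s} --0--> {p, q, r, s}  [new]
{q, r, s} --1--> {p, r, s}  [new]
{q, r, s} --2--> {p, q, r, s}  [seen]
{s} --0--> {p, q, s}  [new]
{s} --1--> {p, r}  [new]
{s} --2--> {q, r}  [new]
{p, s} --0--> {p, q, r, s}  [seen]
{p, s} --1--> {p, r, s}  [seen]
{p, s} --2--> {p, q, r, s}  [seen]
{p, q, r, s} --0--> {p, q, r, s}  [seen]
{p, q, r, s} --1--> {p, r, s}  [seen]
{p, q, r, s} --2--> {p, q, r, s}  [seen]
{p, r, s} --0--> {p, q, r, s}  [seen]
{p, r, s} --1--> {p, r, s}  [seen]
{p, r, s} --2--> {p, q, r, s}  [seen]
{p, q, s} --0--> {p, q, r, s}  [seen]
{p, q, s} --1--> {p, r, s}  [seen]
{p, q, s} --2--> {p, q, r, s}  [seen]
{p, r} --0--> {p, q, r, s}  [seen]
{p, r} --1--> {r, s}  [new]
{p, r} --2--> {p, s}  [seen]
{q, r} --0--> {p, r, s}  [seen]
{q, r} --1--> {r, s}  [seen]
{q, r} --2--> {p, r, s}  [seen]
{r, s} --0--> {p, q, s}  [seen]
{r, s} --1--> {p, r}  [seen]
{r, s} --2--> {q, r}  [seen]
Reachable DFA states: {p}, {q, r, s}, {s}, {p, s}, {p, q, r, s}, {p, r, s}, {p, q, s}, {p, r}, {q, r}, {r, s}.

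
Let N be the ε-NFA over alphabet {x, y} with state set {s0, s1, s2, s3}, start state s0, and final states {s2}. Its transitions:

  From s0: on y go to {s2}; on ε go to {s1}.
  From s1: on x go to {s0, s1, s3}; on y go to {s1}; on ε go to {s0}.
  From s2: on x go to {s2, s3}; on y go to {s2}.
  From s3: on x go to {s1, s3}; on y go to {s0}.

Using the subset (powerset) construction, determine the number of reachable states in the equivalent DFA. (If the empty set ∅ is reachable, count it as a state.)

Start state of the DFA: {s0, s1} (ε-closure of the NFA start).
{s0, s1} --x--> {s0, s1, s3}  [new]
{s0, s1} --y--> {s0, s1, s2}  [new]
{s0, s1, s3} --x--> {s0, s1, s3}  [seen]
{s0, s1, s3} --y--> {s0, s1, s2}  [seen]
{s0, s1, s2} --x--> {s0, s1, s2, s3}  [new]
{s0, s1, s2} --y--> {s0, s1, s2}  [seen]
{s0, s1, s2, s3} --x--> {s0, s1, s2, s3}  [seen]
{s0, s1, s2, s3} --y--> {s0, s1, s2}  [seen]
Reachable DFA states: {s0, s1}, {s0, s1, s3}, {s0, s1, s2}, {s0, s1, s2, s3}.

4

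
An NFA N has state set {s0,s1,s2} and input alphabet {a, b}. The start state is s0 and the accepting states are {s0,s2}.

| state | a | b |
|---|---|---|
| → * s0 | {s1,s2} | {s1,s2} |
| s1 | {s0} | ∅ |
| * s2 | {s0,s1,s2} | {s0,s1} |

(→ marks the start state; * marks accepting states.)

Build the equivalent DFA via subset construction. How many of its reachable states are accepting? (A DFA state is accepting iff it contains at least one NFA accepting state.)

Start state of the DFA: {s0}.
{s0} --a--> {s1,s2}  [new]
{s0} --b--> {s1,s2}  [seen]
{s1,s2} --a--> {s0,s1,s2}  [new]
{s1,s2} --b--> {s0,s1}  [new]
{s0,s1,s2} --a--> {s0,s1,s2}  [seen]
{s0,s1,s2} --b--> {s0,s1,s2}  [seen]
{s0,s1} --a--> {s0,s1,s2}  [seen]
{s0,s1} --b--> {s1,s2}  [seen]
Reachable DFA states: {s0}, {s1,s2}, {s0,s1,s2}, {s0,s1}.
Accepting DFA states (contain an NFA accepting state): {s0}, {s1,s2}, {s0,s1,s2}, {s0,s1}.

4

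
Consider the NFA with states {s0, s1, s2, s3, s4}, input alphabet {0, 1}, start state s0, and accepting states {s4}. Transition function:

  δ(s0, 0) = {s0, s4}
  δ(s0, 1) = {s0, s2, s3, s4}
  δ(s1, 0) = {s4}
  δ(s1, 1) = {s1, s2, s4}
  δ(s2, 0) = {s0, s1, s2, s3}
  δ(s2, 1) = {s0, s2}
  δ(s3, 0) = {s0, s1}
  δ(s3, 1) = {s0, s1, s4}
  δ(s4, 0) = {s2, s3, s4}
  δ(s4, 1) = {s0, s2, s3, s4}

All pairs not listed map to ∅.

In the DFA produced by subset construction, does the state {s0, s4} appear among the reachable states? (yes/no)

Start state of the DFA: {s0}.
{s0} --0--> {s0, s4}  [new]
{s0} --1--> {s0, s2, s3, s4}  [new]
{s0, s4} --0--> {s0, s2, s3, s4}  [seen]
{s0, s4} --1--> {s0, s2, s3, s4}  [seen]
{s0, s2, s3, s4} --0--> {s0, s1, s2, s3, s4}  [new]
{s0, s2, s3, s4} --1--> {s0, s1, s2, s3, s4}  [seen]
{s0, s1, s2, s3, s4} --0--> {s0, s1, s2, s3, s4}  [seen]
{s0, s1, s2, s3, s4} --1--> {s0, s1, s2, s3, s4}  [seen]
Reachable DFA states: {s0}, {s0, s4}, {s0, s2, s3, s4}, {s0, s1, s2, s3, s4}.
{s0, s4} is among them.

yes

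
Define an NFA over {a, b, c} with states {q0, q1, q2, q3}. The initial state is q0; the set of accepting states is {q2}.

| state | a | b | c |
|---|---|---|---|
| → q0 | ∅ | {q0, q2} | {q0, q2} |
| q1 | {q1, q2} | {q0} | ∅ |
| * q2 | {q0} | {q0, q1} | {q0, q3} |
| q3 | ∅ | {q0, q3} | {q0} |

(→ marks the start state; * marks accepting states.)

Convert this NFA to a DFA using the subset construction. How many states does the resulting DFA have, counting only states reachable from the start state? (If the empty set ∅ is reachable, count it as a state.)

6

Start state of the DFA: {q0}.
{q0} --a--> ∅  [new]
{q0} --b--> {q0, q2}  [new]
{q0} --c--> {q0, q2}  [seen]
∅ --a--> ∅  [seen]
∅ --b--> ∅  [seen]
∅ --c--> ∅  [seen]
{q0, q2} --a--> {q0}  [seen]
{q0, q2} --b--> {q0, q1, q2}  [new]
{q0, q2} --c--> {q0, q2, q3}  [new]
{q0, q1, q2} --a--> {q0, q1, q2}  [seen]
{q0, q1, q2} --b--> {q0, q1, q2}  [seen]
{q0, q1, q2} --c--> {q0, q2, q3}  [seen]
{q0, q2, q3} --a--> {q0}  [seen]
{q0, q2, q3} --b--> {q0, q1, q2, q3}  [new]
{q0, q2, q3} --c--> {q0, q2, q3}  [seen]
{q0, q1, q2, q3} --a--> {q0, q1, q2}  [seen]
{q0, q1, q2, q3} --b--> {q0, q1, q2, q3}  [seen]
{q0, q1, q2, q3} --c--> {q0, q2, q3}  [seen]
Reachable DFA states: {q0}, ∅, {q0, q2}, {q0, q1, q2}, {q0, q2, q3}, {q0, q1, q2, q3}.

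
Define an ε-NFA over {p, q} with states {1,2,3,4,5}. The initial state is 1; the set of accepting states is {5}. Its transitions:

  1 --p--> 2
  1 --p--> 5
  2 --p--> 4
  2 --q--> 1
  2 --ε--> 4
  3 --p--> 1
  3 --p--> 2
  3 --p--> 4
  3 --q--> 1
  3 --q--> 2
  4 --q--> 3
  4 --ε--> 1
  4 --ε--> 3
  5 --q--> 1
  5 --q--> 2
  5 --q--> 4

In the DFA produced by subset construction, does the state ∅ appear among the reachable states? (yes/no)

Start state of the DFA: {1} (ε-closure of the NFA start).
{1} --p--> {1,2,3,4,5}  [new]
{1} --q--> ∅  [new]
{1,2,3,4,5} --p--> {1,2,3,4,5}  [seen]
{1,2,3,4,5} --q--> {1,2,3,4}  [new]
∅ --p--> ∅  [seen]
∅ --q--> ∅  [seen]
{1,2,3,4} --p--> {1,2,3,4,5}  [seen]
{1,2,3,4} --q--> {1,2,3,4}  [seen]
Reachable DFA states: {1}, {1,2,3,4,5}, ∅, {1,2,3,4}.
∅ is among them.

yes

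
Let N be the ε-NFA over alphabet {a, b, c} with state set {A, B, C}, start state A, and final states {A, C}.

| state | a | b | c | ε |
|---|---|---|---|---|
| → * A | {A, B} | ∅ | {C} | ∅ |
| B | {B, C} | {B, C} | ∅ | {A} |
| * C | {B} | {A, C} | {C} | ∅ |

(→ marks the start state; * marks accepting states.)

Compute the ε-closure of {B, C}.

Begin with {B, C}.
B →ε {A}; add A.
ε-closure = {A, B, C}.

{A, B, C}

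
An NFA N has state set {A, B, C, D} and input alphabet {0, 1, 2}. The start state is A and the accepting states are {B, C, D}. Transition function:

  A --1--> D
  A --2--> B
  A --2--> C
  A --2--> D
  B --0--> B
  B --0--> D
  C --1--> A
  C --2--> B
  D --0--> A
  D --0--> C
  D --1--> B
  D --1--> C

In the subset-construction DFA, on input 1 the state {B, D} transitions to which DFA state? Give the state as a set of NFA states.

δ(B,1) = ∅; δ(D,1) = {B, C}.
Union: {B, C}.

{B, C}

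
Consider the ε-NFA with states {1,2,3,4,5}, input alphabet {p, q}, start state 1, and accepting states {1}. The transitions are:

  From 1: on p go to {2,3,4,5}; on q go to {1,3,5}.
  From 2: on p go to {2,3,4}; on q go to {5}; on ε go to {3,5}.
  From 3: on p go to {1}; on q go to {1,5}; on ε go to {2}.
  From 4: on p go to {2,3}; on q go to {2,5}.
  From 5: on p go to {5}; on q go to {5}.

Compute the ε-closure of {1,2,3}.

{1,2,3,5}

Begin with {1,2,3}.
2 →ε {3,5}; add 5.
ε-closure = {1,2,3,5}.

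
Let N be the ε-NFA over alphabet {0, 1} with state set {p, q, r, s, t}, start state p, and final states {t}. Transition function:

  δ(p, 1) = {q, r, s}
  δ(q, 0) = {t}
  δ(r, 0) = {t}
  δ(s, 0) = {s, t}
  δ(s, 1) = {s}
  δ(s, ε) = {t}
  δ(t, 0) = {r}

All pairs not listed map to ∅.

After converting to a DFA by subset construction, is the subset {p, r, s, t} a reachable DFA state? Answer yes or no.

Start state of the DFA: {p} (ε-closure of the NFA start).
{p} --0--> ∅  [new]
{p} --1--> {q, r, s, t}  [new]
∅ --0--> ∅  [seen]
∅ --1--> ∅  [seen]
{q, r, s, t} --0--> {r, s, t}  [new]
{q, r, s, t} --1--> {s, t}  [new]
{r, s, t} --0--> {r, s, t}  [seen]
{r, s, t} --1--> {s, t}  [seen]
{s, t} --0--> {r, s, t}  [seen]
{s, t} --1--> {s, t}  [seen]
Reachable DFA states: {p}, ∅, {q, r, s, t}, {r, s, t}, {s, t}.
{p, r, s, t} is not among them.

no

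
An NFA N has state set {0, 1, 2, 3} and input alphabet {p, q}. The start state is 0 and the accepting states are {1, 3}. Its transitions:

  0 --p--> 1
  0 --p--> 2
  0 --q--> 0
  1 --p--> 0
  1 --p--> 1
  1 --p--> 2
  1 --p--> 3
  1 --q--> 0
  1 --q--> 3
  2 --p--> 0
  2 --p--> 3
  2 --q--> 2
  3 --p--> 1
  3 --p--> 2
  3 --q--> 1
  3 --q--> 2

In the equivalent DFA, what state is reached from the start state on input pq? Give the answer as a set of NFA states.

Start: {0}.
δ(0,p) = {1, 2}.
Union: {1, 2}.
After p: {1, 2}.
δ(1,q) = {0, 3}; δ(2,q) = {2}.
Union: {0, 2, 3}.
After q: {0, 2, 3}.

{0, 2, 3}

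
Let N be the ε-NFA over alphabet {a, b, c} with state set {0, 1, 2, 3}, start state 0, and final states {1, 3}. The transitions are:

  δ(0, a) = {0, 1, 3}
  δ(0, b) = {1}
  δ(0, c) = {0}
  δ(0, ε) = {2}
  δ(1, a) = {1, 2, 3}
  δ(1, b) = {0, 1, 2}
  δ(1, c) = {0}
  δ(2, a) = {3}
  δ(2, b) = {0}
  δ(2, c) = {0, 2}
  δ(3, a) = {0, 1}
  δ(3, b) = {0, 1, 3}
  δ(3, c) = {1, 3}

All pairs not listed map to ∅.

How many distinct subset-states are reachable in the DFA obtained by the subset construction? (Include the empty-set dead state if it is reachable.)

Start state of the DFA: {0, 2} (ε-closure of the NFA start).
{0, 2} --a--> {0, 1, 2, 3}  [new]
{0, 2} --b--> {0, 1, 2}  [new]
{0, 2} --c--> {0, 2}  [seen]
{0, 1, 2, 3} --a--> {0, 1, 2, 3}  [seen]
{0, 1, 2, 3} --b--> {0, 1, 2, 3}  [seen]
{0, 1, 2, 3} --c--> {0, 1, 2, 3}  [seen]
{0, 1, 2} --a--> {0, 1, 2, 3}  [seen]
{0, 1, 2} --b--> {0, 1, 2}  [seen]
{0, 1, 2} --c--> {0, 2}  [seen]
Reachable DFA states: {0, 2}, {0, 1, 2, 3}, {0, 1, 2}.

3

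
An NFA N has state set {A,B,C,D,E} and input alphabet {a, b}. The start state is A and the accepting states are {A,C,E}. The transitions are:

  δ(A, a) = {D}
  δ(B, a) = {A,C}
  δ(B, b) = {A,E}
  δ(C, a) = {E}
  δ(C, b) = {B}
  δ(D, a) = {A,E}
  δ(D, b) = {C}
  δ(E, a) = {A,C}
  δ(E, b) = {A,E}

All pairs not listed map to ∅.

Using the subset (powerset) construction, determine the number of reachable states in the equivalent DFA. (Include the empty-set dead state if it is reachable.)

Start state of the DFA: {A}.
{A} --a--> {D}  [new]
{A} --b--> ∅  [new]
{D} --a--> {A,E}  [new]
{D} --b--> {C}  [new]
∅ --a--> ∅  [seen]
∅ --b--> ∅  [seen]
{A,E} --a--> {A,C,D}  [new]
{A,E} --b--> {A,E}  [seen]
{C} --a--> {E}  [new]
{C} --b--> {B}  [new]
{A,C,D} --a--> {A,D,E}  [new]
{A,C,D} --b--> {B,C}  [new]
{E} --a--> {A,C}  [new]
{E} --b--> {A,E}  [seen]
{B} --a--> {A,C}  [seen]
{B} --b--> {A,E}  [seen]
{A,D,E} --a--> {A,C,D,E}  [new]
{A,D,E} --b--> {A,C,E}  [new]
{B,C} --a--> {A,C,E}  [seen]
{B,C} --b--> {A,B,E}  [new]
{A,C} --a--> {D,E}  [new]
{A,C} --b--> {B}  [seen]
{A,C,D,E} --a--> {A,C,D,E}  [seen]
{A,C,D,E} --b--> {A,B,C,E}  [new]
{A,C,E} --a--> {A,C,D,E}  [seen]
{A,C,E} --b--> {A,B,E}  [seen]
{A,B,E} --a--> {A,C,D}  [seen]
{A,B,E} --b--> {A,E}  [seen]
{D,E} --a--> {A,C,E}  [seen]
{D,E} --b--> {A,C,E}  [seen]
{A,B,C,E} --a--> {A,C,D,E}  [seen]
{A,B,C,E} --b--> {A,B,E}  [seen]
Reachable DFA states: {A}, {D}, ∅, {A,E}, {C}, {A,C,D}, {E}, {B}, {A,D,E}, {B,C}, {A,C}, {A,C,D,E}, {A,C,E}, {A,B,E}, {D,E}, {A,B,C,E}.

16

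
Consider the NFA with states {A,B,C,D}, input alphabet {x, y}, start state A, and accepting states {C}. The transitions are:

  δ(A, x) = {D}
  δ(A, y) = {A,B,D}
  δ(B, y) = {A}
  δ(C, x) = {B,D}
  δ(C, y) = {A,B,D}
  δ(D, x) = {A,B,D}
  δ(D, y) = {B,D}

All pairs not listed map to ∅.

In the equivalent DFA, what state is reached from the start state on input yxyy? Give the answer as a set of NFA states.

{A,B,D}

Start: {A}.
δ(A,y) = {A,B,D}.
Union: {A,B,D}.
After y: {A,B,D}.
δ(A,x) = {D}; δ(B,x) = ∅; δ(D,x) = {A,B,D}.
Union: {A,B,D}.
After x: {A,B,D}.
δ(A,y) = {A,B,D}; δ(B,y) = {A}; δ(D,y) = {B,D}.
Union: {A,B,D}.
After y: {A,B,D}.
δ(A,y) = {A,B,D}; δ(B,y) = {A}; δ(D,y) = {B,D}.
Union: {A,B,D}.
After y: {A,B,D}.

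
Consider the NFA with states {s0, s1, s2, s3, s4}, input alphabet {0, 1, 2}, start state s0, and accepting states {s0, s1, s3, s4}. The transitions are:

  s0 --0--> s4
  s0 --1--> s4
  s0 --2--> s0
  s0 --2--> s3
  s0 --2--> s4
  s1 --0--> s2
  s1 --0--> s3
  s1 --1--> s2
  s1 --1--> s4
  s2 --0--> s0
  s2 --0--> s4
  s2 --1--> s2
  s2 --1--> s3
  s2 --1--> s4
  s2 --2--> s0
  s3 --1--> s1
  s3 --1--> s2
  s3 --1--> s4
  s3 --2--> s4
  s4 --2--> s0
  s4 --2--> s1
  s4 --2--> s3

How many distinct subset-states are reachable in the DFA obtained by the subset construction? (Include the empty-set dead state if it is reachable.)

11

Start state of the DFA: {s0}.
{s0} --0--> {s4}  [new]
{s0} --1--> {s4}  [seen]
{s0} --2--> {s0, s3, s4}  [new]
{s4} --0--> ∅  [new]
{s4} --1--> ∅  [seen]
{s4} --2--> {s0, s1, s3}  [new]
{s0, s3, s4} --0--> {s4}  [seen]
{s0, s3, s4} --1--> {s1, s2, s4}  [new]
{s0, s3, s4} --2--> {s0, s1, s3, s4}  [new]
∅ --0--> ∅  [seen]
∅ --1--> ∅  [seen]
∅ --2--> ∅  [seen]
{s0, s1, s3} --0--> {s2, s3, s4}  [new]
{s0, s1, s3} --1--> {s1, s2, s4}  [seen]
{s0, s1, s3} --2--> {s0, s3, s4}  [seen]
{s1, s2, s4} --0--> {s0, s2, s3, s4}  [new]
{s1, s2, s4} --1--> {s2, s3, s4}  [seen]
{s1, s2, s4} --2--> {s0, s1, s3}  [seen]
{s0, s1, s3, s4} --0--> {s2, s3, s4}  [seen]
{s0, s1, s3, s4} --1--> {s1, s2, s4}  [seen]
{s0, s1, s3, s4} --2--> {s0, s1, s3, s4}  [seen]
{s2, s3, s4} --0--> {s0, s4}  [new]
{s2, s3, s4} --1--> {s1, s2, s3, s4}  [new]
{s2, s3, s4} --2--> {s0, s1, s3, s4}  [seen]
{s0, s2, s3, s4} --0--> {s0, s4}  [seen]
{s0, s2, s3, s4} --1--> {s1, s2, s3, s4}  [seen]
{s0, s2, s3, s4} --2--> {s0, s1, s3, s4}  [seen]
{s0, s4} --0--> {s4}  [seen]
{s0, s4} --1--> {s4}  [seen]
{s0, s4} --2--> {s0, s1, s3, s4}  [seen]
{s1, s2, s3, s4} --0--> {s0, s2, s3, s4}  [seen]
{s1, s2, s3, s4} --1--> {s1, s2, s3, s4}  [seen]
{s1, s2, s3, s4} --2--> {s0, s1, s3, s4}  [seen]
Reachable DFA states: {s0}, {s4}, {s0, s3, s4}, ∅, {s0, s1, s3}, {s1, s2, s4}, {s0, s1, s3, s4}, {s2, s3, s4}, {s0, s2, s3, s4}, {s0, s4}, {s1, s2, s3, s4}.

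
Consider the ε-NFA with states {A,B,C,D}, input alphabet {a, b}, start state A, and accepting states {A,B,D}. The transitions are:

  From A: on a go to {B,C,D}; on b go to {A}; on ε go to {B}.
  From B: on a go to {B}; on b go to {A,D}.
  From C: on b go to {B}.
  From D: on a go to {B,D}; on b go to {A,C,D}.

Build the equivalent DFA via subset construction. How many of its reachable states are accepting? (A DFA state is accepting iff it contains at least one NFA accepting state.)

5

Start state of the DFA: {A,B} (ε-closure of the NFA start).
{A,B} --a--> {B,C,D}  [new]
{A,B} --b--> {A,B,D}  [new]
{B,C,D} --a--> {B,D}  [new]
{B,C,D} --b--> {A,B,C,D}  [new]
{A,B,D} --a--> {B,C,D}  [seen]
{A,B,D} --b--> {A,B,C,D}  [seen]
{B,D} --a--> {B,D}  [seen]
{B,D} --b--> {A,B,C,D}  [seen]
{A,B,C,D} --a--> {B,C,D}  [seen]
{A,B,C,D} --b--> {A,B,C,D}  [seen]
Reachable DFA states: {A,B}, {B,C,D}, {A,B,D}, {B,D}, {A,B,C,D}.
Accepting DFA states (contain an NFA accepting state): {A,B}, {B,C,D}, {A,B,D}, {B,D}, {A,B,C,D}.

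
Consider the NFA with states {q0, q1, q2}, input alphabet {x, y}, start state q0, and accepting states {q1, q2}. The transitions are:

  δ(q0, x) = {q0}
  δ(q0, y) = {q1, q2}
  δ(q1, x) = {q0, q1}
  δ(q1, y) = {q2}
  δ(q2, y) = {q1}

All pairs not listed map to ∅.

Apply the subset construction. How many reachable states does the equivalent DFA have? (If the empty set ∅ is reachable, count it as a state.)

Start state of the DFA: {q0}.
{q0} --x--> {q0}  [seen]
{q0} --y--> {q1, q2}  [new]
{q1, q2} --x--> {q0, q1}  [new]
{q1, q2} --y--> {q1, q2}  [seen]
{q0, q1} --x--> {q0, q1}  [seen]
{q0, q1} --y--> {q1, q2}  [seen]
Reachable DFA states: {q0}, {q1, q2}, {q0, q1}.

3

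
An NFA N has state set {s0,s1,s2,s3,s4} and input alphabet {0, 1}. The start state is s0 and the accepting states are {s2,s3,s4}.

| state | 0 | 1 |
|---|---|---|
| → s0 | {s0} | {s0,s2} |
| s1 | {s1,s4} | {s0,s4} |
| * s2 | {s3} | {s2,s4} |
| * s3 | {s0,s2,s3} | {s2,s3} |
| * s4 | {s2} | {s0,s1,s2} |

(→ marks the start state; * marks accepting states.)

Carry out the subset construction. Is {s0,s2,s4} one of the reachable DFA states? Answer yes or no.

yes

Start state of the DFA: {s0}.
{s0} --0--> {s0}  [seen]
{s0} --1--> {s0,s2}  [new]
{s0,s2} --0--> {s0,s3}  [new]
{s0,s2} --1--> {s0,s2,s4}  [new]
{s0,s3} --0--> {s0,s2,s3}  [new]
{s0,s3} --1--> {s0,s2,s3}  [seen]
{s0,s2,s4} --0--> {s0,s2,s3}  [seen]
{s0,s2,s4} --1--> {s0,s1,s2,s4}  [new]
{s0,s2,s3} --0--> {s0,s2,s3}  [seen]
{s0,s2,s3} --1--> {s0,s2,s3,s4}  [new]
{s0,s1,s2,s4} --0--> {s0,s1,s2,s3,s4}  [new]
{s0,s1,s2,s4} --1--> {s0,s1,s2,s4}  [seen]
{s0,s2,s3,s4} --0--> {s0,s2,s3}  [seen]
{s0,s2,s3,s4} --1--> {s0,s1,s2,s3,s4}  [seen]
{s0,s1,s2,s3,s4} --0--> {s0,s1,s2,s3,s4}  [seen]
{s0,s1,s2,s3,s4} --1--> {s0,s1,s2,s3,s4}  [seen]
Reachable DFA states: {s0}, {s0,s2}, {s0,s3}, {s0,s2,s4}, {s0,s2,s3}, {s0,s1,s2,s4}, {s0,s2,s3,s4}, {s0,s1,s2,s3,s4}.
{s0,s2,s4} is among them.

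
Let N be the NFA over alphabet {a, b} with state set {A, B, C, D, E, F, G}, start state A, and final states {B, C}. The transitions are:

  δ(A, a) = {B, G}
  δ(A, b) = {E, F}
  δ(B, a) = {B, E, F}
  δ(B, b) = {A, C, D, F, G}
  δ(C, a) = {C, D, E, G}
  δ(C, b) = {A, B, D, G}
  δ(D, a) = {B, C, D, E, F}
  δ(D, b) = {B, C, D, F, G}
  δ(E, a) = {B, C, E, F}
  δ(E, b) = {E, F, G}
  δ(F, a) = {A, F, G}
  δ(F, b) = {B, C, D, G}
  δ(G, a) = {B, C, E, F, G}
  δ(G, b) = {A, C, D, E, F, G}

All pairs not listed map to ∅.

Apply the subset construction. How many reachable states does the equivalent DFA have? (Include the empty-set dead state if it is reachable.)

Start state of the DFA: {A}.
{A} --a--> {B, G}  [new]
{A} --b--> {E, F}  [new]
{B, G} --a--> {B, C, E, F, G}  [new]
{B, G} --b--> {A, C, D, E, F, G}  [new]
{E, F} --a--> {A, B, C, E, F, G}  [new]
{E, F} --b--> {B, C, D, E, F, G}  [new]
{B, C, E, F, G} --a--> {A, B, C, D, E, F, G}  [new]
{B, C, E, F, G} --b--> {A, B, C, D, E, F, G}  [seen]
{A, C, D, E, F, G} --a--> {A, B, C, D, E, F, G}  [seen]
{A, C, D, E, F, G} --b--> {A, B, C, D, E, F, G}  [seen]
{A, B, C, E, F, G} --a--> {A, B, C, D, E, F, G}  [seen]
{A, B, C, E, F, G} --b--> {A, B, C, D, E, F, G}  [seen]
{B, C, D, E, F, G} --a--> {A, B, C, D, E, F, G}  [seen]
{B, C, D, E, F, G} --b--> {A, B, C, D, E, F, G}  [seen]
{A, B, C, D, E, F, G} --a--> {A, B, C, D, E, F, G}  [seen]
{A, B, C, D, E, F, G} --b--> {A, B, C, D, E, F, G}  [seen]
Reachable DFA states: {A}, {B, G}, {E, F}, {B, C, E, F, G}, {A, C, D, E, F, G}, {A, B, C, E, F, G}, {B, C, D, E, F, G}, {A, B, C, D, E, F, G}.

8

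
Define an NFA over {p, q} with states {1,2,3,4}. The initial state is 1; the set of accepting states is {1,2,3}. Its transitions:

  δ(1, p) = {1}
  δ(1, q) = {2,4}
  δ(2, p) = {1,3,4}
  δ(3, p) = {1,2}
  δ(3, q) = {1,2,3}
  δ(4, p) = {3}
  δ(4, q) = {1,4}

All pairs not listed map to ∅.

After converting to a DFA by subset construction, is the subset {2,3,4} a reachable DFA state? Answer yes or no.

no

Start state of the DFA: {1}.
{1} --p--> {1}  [seen]
{1} --q--> {2,4}  [new]
{2,4} --p--> {1,3,4}  [new]
{2,4} --q--> {1,4}  [new]
{1,3,4} --p--> {1,2,3}  [new]
{1,3,4} --q--> {1,2,3,4}  [new]
{1,4} --p--> {1,3}  [new]
{1,4} --q--> {1,2,4}  [new]
{1,2,3} --p--> {1,2,3,4}  [seen]
{1,2,3} --q--> {1,2,3,4}  [seen]
{1,2,3,4} --p--> {1,2,3,4}  [seen]
{1,2,3,4} --q--> {1,2,3,4}  [seen]
{1,3} --p--> {1,2}  [new]
{1,3} --q--> {1,2,3,4}  [seen]
{1,2,4} --p--> {1,3,4}  [seen]
{1,2,4} --q--> {1,2,4}  [seen]
{1,2} --p--> {1,3,4}  [seen]
{1,2} --q--> {2,4}  [seen]
Reachable DFA states: {1}, {2,4}, {1,3,4}, {1,4}, {1,2,3}, {1,2,3,4}, {1,3}, {1,2,4}, {1,2}.
{2,3,4} is not among them.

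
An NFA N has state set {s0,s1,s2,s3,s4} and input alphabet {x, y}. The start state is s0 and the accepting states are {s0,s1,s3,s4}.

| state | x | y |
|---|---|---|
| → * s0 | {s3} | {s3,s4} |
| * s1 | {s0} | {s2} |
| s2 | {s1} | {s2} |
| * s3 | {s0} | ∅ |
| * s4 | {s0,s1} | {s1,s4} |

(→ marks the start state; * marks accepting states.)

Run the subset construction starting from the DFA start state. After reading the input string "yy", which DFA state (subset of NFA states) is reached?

Start: {s0}.
δ(s0,y) = {s3,s4}.
Union: {s3,s4}.
After y: {s3,s4}.
δ(s3,y) = ∅; δ(s4,y) = {s1,s4}.
Union: {s1,s4}.
After y: {s1,s4}.

{s1,s4}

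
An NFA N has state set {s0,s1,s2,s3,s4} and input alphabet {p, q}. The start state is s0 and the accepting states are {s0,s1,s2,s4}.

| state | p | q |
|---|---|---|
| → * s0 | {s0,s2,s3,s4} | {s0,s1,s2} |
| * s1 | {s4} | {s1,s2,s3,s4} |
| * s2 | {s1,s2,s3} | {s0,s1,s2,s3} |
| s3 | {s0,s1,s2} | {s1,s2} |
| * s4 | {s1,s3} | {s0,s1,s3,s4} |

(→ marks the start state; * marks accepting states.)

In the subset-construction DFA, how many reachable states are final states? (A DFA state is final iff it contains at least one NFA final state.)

Start state of the DFA: {s0}.
{s0} --p--> {s0,s2,s3,s4}  [new]
{s0} --q--> {s0,s1,s2}  [new]
{s0,s2,s3,s4} --p--> {s0,s1,s2,s3,s4}  [new]
{s0,s2,s3,s4} --q--> {s0,s1,s2,s3,s4}  [seen]
{s0,s1,s2} --p--> {s0,s1,s2,s3,s4}  [seen]
{s0,s1,s2} --q--> {s0,s1,s2,s3,s4}  [seen]
{s0,s1,s2,s3,s4} --p--> {s0,s1,s2,s3,s4}  [seen]
{s0,s1,s2,s3,s4} --q--> {s0,s1,s2,s3,s4}  [seen]
Reachable DFA states: {s0}, {s0,s2,s3,s4}, {s0,s1,s2}, {s0,s1,s2,s3,s4}.
Accepting DFA states (contain an NFA accepting state): {s0}, {s0,s2,s3,s4}, {s0,s1,s2}, {s0,s1,s2,s3,s4}.

4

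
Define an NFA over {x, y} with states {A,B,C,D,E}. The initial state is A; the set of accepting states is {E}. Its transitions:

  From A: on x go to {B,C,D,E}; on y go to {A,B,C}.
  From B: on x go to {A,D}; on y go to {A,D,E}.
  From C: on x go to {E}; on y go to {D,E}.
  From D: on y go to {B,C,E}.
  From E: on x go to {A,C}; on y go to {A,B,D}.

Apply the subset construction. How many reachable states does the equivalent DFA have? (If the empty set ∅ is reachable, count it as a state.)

5

Start state of the DFA: {A}.
{A} --x--> {B,C,D,E}  [new]
{A} --y--> {A,B,C}  [new]
{B,C,D,E} --x--> {A,C,D,E}  [new]
{B,C,D,E} --y--> {A,B,C,D,E}  [new]
{A,B,C} --x--> {A,B,C,D,E}  [seen]
{A,B,C} --y--> {A,B,C,D,E}  [seen]
{A,C,D,E} --x--> {A,B,C,D,E}  [seen]
{A,C,D,E} --y--> {A,B,C,D,E}  [seen]
{A,B,C,D,E} --x--> {A,B,C,D,E}  [seen]
{A,B,C,D,E} --y--> {A,B,C,D,E}  [seen]
Reachable DFA states: {A}, {B,C,D,E}, {A,B,C}, {A,C,D,E}, {A,B,C,D,E}.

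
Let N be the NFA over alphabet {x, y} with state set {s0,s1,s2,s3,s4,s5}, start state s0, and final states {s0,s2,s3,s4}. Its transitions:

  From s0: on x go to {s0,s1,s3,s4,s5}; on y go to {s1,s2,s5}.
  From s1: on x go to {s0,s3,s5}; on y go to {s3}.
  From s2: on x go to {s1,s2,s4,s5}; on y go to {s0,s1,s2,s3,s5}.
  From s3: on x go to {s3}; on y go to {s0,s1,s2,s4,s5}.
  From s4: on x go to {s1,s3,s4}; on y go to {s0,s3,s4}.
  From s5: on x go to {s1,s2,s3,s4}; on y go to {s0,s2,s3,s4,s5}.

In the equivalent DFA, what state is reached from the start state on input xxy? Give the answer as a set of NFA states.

Start: {s0}.
δ(s0,x) = {s0,s1,s3,s4,s5}.
Union: {s0,s1,s3,s4,s5}.
After x: {s0,s1,s3,s4,s5}.
δ(s0,x) = {s0,s1,s3,s4,s5}; δ(s1,x) = {s0,s3,s5}; δ(s3,x) = {s3}; δ(s4,x) = {s1,s3,s4}; δ(s5,x) = {s1,s2,s3,s4}.
Union: {s0,s1,s2,s3,s4,s5}.
After x: {s0,s1,s2,s3,s4,s5}.
δ(s0,y) = {s1,s2,s5}; δ(s1,y) = {s3}; δ(s2,y) = {s0,s1,s2,s3,s5}; δ(s3,y) = {s0,s1,s2,s4,s5}; δ(s4,y) = {s0,s3,s4}; δ(s5,y) = {s0,s2,s3,s4,s5}.
Union: {s0,s1,s2,s3,s4,s5}.
After y: {s0,s1,s2,s3,s4,s5}.

{s0,s1,s2,s3,s4,s5}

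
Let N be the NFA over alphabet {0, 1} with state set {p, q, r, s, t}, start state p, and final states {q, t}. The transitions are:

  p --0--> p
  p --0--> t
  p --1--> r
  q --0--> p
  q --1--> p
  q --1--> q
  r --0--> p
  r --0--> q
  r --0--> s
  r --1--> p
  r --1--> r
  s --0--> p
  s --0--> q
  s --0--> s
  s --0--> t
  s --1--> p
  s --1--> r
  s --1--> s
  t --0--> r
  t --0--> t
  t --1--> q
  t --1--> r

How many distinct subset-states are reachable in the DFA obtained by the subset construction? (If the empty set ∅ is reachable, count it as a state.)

11

Start state of the DFA: {p}.
{p} --0--> {p, t}  [new]
{p} --1--> {r}  [new]
{p, t} --0--> {p, r, t}  [new]
{p, t} --1--> {q, r}  [new]
{r} --0--> {p, q, s}  [new]
{r} --1--> {p, r}  [new]
{p, r, t} --0--> {p, q, r, s, t}  [new]
{p, r, t} --1--> {p, q, r}  [new]
{q, r} --0--> {p, q, s}  [seen]
{q, r} --1--> {p, q, r}  [seen]
{p, q, s} --0--> {p, q, s, t}  [new]
{p, q, s} --1--> {p, q, r, s}  [new]
{p, r} --0--> {p, q, s, t}  [seen]
{p, r} --1--> {p, r}  [seen]
{p, q, r, s, t} --0--> {p, q, r, s, t}  [seen]
{p, q, r, s, t} --1--> {p, q, r, s}  [seen]
{p, q, r} --0--> {p, q, s, t}  [seen]
{p, q, r} --1--> {p, q, r}  [seen]
{p, q, s, t} --0--> {p, q, r, s, t}  [seen]
{p, q, s, t} --1--> {p, q, r, s}  [seen]
{p, q, r, s} --0--> {p, q, s, t}  [seen]
{p, q, r, s} --1--> {p, q, r, s}  [seen]
Reachable DFA states: {p}, {p, t}, {r}, {p, r, t}, {q, r}, {p, q, s}, {p, r}, {p, q, r, s, t}, {p, q, r}, {p, q, s, t}, {p, q, r, s}.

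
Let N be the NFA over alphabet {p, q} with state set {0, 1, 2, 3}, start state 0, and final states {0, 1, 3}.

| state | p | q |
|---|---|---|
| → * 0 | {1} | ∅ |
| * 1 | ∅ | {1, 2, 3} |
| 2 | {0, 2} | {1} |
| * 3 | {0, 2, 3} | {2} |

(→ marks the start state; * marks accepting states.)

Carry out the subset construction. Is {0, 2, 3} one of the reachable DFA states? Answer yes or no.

Start state of the DFA: {0}.
{0} --p--> {1}  [new]
{0} --q--> ∅  [new]
{1} --p--> ∅  [seen]
{1} --q--> {1, 2, 3}  [new]
∅ --p--> ∅  [seen]
∅ --q--> ∅  [seen]
{1, 2, 3} --p--> {0, 2, 3}  [new]
{1, 2, 3} --q--> {1, 2, 3}  [seen]
{0, 2, 3} --p--> {0, 1, 2, 3}  [new]
{0, 2, 3} --q--> {1, 2}  [new]
{0, 1, 2, 3} --p--> {0, 1, 2, 3}  [seen]
{0, 1, 2, 3} --q--> {1, 2, 3}  [seen]
{1, 2} --p--> {0, 2}  [new]
{1, 2} --q--> {1, 2, 3}  [seen]
{0, 2} --p--> {0, 1, 2}  [new]
{0, 2} --q--> {1}  [seen]
{0, 1, 2} --p--> {0, 1, 2}  [seen]
{0, 1, 2} --q--> {1, 2, 3}  [seen]
Reachable DFA states: {0}, {1}, ∅, {1, 2, 3}, {0, 2, 3}, {0, 1, 2, 3}, {1, 2}, {0, 2}, {0, 1, 2}.
{0, 2, 3} is among them.

yes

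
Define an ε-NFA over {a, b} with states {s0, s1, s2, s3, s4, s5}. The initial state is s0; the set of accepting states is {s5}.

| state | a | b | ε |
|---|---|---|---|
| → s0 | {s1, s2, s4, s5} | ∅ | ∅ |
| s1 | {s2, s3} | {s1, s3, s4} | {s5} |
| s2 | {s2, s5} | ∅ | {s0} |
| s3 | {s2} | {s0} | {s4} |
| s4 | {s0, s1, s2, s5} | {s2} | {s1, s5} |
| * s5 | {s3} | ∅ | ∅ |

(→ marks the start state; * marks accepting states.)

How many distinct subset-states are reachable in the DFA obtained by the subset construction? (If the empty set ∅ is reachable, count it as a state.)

4

Start state of the DFA: {s0} (ε-closure of the NFA start).
{s0} --a--> {s0, s1, s2, s4, s5}  [new]
{s0} --b--> ∅  [new]
{s0, s1, s2, s4, s5} --a--> {s0, s1, s2, s3, s4, s5}  [new]
{s0, s1, s2, s4, s5} --b--> {s0, s1, s2, s3, s4, s5}  [seen]
∅ --a--> ∅  [seen]
∅ --b--> ∅  [seen]
{s0, s1, s2, s3, s4, s5} --a--> {s0, s1, s2, s3, s4, s5}  [seen]
{s0, s1, s2, s3, s4, s5} --b--> {s0, s1, s2, s3, s4, s5}  [seen]
Reachable DFA states: {s0}, {s0, s1, s2, s4, s5}, ∅, {s0, s1, s2, s3, s4, s5}.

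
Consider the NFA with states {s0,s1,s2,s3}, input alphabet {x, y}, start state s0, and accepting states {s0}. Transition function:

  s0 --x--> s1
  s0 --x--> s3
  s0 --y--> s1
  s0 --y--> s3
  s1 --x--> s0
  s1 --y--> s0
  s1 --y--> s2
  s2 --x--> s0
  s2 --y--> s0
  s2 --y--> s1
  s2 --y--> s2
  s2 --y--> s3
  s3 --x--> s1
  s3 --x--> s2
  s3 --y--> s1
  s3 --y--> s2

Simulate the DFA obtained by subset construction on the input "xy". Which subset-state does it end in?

{s0,s1,s2}

Start: {s0}.
δ(s0,x) = {s1,s3}.
Union: {s1,s3}.
After x: {s1,s3}.
δ(s1,y) = {s0,s2}; δ(s3,y) = {s1,s2}.
Union: {s0,s1,s2}.
After y: {s0,s1,s2}.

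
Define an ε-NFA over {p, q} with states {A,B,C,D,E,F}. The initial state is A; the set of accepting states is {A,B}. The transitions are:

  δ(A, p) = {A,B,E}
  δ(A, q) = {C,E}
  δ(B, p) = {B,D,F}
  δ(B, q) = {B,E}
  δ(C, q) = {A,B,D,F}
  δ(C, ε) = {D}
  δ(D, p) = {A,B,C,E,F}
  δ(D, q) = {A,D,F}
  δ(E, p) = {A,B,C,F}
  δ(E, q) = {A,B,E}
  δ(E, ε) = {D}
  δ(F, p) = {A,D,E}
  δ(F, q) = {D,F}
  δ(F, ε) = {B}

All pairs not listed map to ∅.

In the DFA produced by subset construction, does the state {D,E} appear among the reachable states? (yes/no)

no

Start state of the DFA: {A} (ε-closure of the NFA start).
{A} --p--> {A,B,D,E}  [new]
{A} --q--> {C,D,E}  [new]
{A,B,D,E} --p--> {A,B,C,D,E,F}  [new]
{A,B,D,E} --q--> {A,B,C,D,E,F}  [seen]
{C,D,E} --p--> {A,B,C,D,E,F}  [seen]
{C,D,E} --q--> {A,B,D,E,F}  [new]
{A,B,C,D,E,F} --p--> {A,B,C,D,E,F}  [seen]
{A,B,C,D,E,F} --q--> {A,B,C,D,E,F}  [seen]
{A,B,D,E,F} --p--> {A,B,C,D,E,F}  [seen]
{A,B,D,E,F} --q--> {A,B,C,D,E,F}  [seen]
Reachable DFA states: {A}, {A,B,D,E}, {C,D,E}, {A,B,C,D,E,F}, {A,B,D,E,F}.
{D,E} is not among them.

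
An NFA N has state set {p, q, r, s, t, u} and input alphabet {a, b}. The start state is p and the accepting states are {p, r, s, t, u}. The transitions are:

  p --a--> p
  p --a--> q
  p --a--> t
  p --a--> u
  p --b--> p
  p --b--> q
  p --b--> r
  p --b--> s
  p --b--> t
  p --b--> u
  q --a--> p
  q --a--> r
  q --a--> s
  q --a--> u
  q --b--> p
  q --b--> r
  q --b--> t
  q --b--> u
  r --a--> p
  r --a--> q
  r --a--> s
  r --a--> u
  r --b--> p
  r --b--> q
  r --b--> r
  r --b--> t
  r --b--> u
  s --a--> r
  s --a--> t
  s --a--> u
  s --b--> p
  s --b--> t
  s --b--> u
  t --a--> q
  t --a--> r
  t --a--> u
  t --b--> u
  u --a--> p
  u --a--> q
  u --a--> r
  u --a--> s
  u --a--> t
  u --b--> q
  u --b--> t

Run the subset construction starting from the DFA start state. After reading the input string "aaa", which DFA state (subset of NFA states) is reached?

Start: {p}.
δ(p,a) = {p, q, t, u}.
Union: {p, q, t, u}.
After a: {p, q, t, u}.
δ(p,a) = {p, q, t, u}; δ(q,a) = {p, r, s, u}; δ(t,a) = {q, r, u}; δ(u,a) = {p, q, r, s, t}.
Union: {p, q, r, s, t, u}.
After a: {p, q, r, s, t, u}.
δ(p,a) = {p, q, t, u}; δ(q,a) = {p, r, s, u}; δ(r,a) = {p, q, s, u}; δ(s,a) = {r, t, u}; δ(t,a) = {q, r, u}; δ(u,a) = {p, q, r, s, t}.
Union: {p, q, r, s, t, u}.
After a: {p, q, r, s, t, u}.

{p, q, r, s, t, u}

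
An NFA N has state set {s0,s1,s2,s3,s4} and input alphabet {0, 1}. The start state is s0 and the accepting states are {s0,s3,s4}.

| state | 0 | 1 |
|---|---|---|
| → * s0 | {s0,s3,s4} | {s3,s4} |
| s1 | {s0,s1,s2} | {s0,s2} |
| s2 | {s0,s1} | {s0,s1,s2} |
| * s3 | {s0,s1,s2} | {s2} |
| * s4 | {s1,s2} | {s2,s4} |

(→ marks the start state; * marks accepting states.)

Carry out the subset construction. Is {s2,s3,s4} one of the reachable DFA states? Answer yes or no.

Start state of the DFA: {s0}.
{s0} --0--> {s0,s3,s4}  [new]
{s0} --1--> {s3,s4}  [new]
{s0,s3,s4} --0--> {s0,s1,s2,s3,s4}  [new]
{s0,s3,s4} --1--> {s2,s3,s4}  [new]
{s3,s4} --0--> {s0,s1,s2}  [new]
{s3,s4} --1--> {s2,s4}  [new]
{s0,s1,s2,s3,s4} --0--> {s0,s1,s2,s3,s4}  [seen]
{s0,s1,s2,s3,s4} --1--> {s0,s1,s2,s3,s4}  [seen]
{s2,s3,s4} --0--> {s0,s1,s2}  [seen]
{s2,s3,s4} --1--> {s0,s1,s2,s4}  [new]
{s0,s1,s2} --0--> {s0,s1,s2,s3,s4}  [seen]
{s0,s1,s2} --1--> {s0,s1,s2,s3,s4}  [seen]
{s2,s4} --0--> {s0,s1,s2}  [seen]
{s2,s4} --1--> {s0,s1,s2,s4}  [seen]
{s0,s1,s2,s4} --0--> {s0,s1,s2,s3,s4}  [seen]
{s0,s1,s2,s4} --1--> {s0,s1,s2,s3,s4}  [seen]
Reachable DFA states: {s0}, {s0,s3,s4}, {s3,s4}, {s0,s1,s2,s3,s4}, {s2,s3,s4}, {s0,s1,s2}, {s2,s4}, {s0,s1,s2,s4}.
{s2,s3,s4} is among them.

yes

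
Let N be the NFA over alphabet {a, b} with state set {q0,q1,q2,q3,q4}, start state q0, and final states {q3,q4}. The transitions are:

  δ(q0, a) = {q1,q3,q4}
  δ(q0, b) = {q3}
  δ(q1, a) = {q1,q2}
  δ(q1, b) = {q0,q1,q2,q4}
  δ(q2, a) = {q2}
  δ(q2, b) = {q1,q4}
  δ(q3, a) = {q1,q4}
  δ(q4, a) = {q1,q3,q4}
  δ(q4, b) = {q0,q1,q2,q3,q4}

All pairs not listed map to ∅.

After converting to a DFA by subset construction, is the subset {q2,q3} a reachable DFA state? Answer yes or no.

no

Start state of the DFA: {q0}.
{q0} --a--> {q1,q3,q4}  [new]
{q0} --b--> {q3}  [new]
{q1,q3,q4} --a--> {q1,q2,q3,q4}  [new]
{q1,q3,q4} --b--> {q0,q1,q2,q3,q4}  [new]
{q3} --a--> {q1,q4}  [new]
{q3} --b--> ∅  [new]
{q1,q2,q3,q4} --a--> {q1,q2,q3,q4}  [seen]
{q1,q2,q3,q4} --b--> {q0,q1,q2,q3,q4}  [seen]
{q0,q1,q2,q3,q4} --a--> {q1,q2,q3,q4}  [seen]
{q0,q1,q2,q3,q4} --b--> {q0,q1,q2,q3,q4}  [seen]
{q1,q4} --a--> {q1,q2,q3,q4}  [seen]
{q1,q4} --b--> {q0,q1,q2,q3,q4}  [seen]
∅ --a--> ∅  [seen]
∅ --b--> ∅  [seen]
Reachable DFA states: {q0}, {q1,q3,q4}, {q3}, {q1,q2,q3,q4}, {q0,q1,q2,q3,q4}, {q1,q4}, ∅.
{q2,q3} is not among them.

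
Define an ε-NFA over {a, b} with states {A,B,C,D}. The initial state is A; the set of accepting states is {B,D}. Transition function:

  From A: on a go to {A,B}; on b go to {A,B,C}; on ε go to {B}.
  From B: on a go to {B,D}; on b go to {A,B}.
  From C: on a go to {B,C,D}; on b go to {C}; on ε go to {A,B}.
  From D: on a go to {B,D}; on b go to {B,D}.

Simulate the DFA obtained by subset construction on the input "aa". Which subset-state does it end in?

Start: {A,B}.
δ(A,a) = {A,B}; δ(B,a) = {B,D}.
Union: {A,B,D}.
After a: {A,B,D}.
δ(A,a) = {A,B}; δ(B,a) = {B,D}; δ(D,a) = {B,D}.
Union: {A,B,D}.
After a: {A,B,D}.

{A,B,D}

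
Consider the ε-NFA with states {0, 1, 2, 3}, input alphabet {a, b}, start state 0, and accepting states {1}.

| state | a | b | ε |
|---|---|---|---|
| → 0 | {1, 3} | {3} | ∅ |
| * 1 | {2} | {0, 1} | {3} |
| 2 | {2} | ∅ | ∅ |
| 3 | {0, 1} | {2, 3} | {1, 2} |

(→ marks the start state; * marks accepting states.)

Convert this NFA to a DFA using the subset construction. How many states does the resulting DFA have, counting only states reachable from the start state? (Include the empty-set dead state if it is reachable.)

Start state of the DFA: {0} (ε-closure of the NFA start).
{0} --a--> {1, 2, 3}  [new]
{0} --b--> {1, 2, 3}  [seen]
{1, 2, 3} --a--> {0, 1, 2, 3}  [new]
{1, 2, 3} --b--> {0, 1, 2, 3}  [seen]
{0, 1, 2, 3} --a--> {0, 1, 2, 3}  [seen]
{0, 1, 2, 3} --b--> {0, 1, 2, 3}  [seen]
Reachable DFA states: {0}, {1, 2, 3}, {0, 1, 2, 3}.

3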